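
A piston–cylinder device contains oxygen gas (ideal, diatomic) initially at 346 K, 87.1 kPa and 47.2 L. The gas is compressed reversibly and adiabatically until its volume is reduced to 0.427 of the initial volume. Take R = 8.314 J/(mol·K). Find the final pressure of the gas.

287 kPa

Adiabatic: TV^(γ−1) = const ⇒ T₂ = 346×(2.34)^0.400 = 486 K; PV^γ = const ⇒ P₂ = 287 kPa.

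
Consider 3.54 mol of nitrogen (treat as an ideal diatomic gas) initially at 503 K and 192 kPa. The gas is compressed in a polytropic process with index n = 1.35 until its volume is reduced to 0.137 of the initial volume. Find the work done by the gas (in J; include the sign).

-42500 J

V₁ = nRT₁/P₁ = 3.54×8.314×503/192 = 77.1 L.
Polytropic n=1.35: T₂ = T₁(V₁/V₂)^(n−1) = 503×(7.30)^0.35 = 1010 K; P₂ = P₁(V₁/V₂)^n = 2810 kPa.
W = (P₁V₁−P₂V₂)/(n−1) = (192×77.1−2810×10.6)/0.35 = -42500 J.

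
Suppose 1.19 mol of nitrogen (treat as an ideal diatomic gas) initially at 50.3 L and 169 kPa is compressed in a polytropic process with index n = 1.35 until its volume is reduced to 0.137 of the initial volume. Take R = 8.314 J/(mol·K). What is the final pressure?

T₁ = P₁V₁/(nR) = 169×50.3/(1.19×8.314) = 859 K.
Polytropic n=1.35: T₂ = T₁(V₁/V₂)^(n−1) = 859×(7.30)^0.35 = 1720 K; P₂ = P₁(V₁/V₂)^n = 2470 kPa.

2470 kPa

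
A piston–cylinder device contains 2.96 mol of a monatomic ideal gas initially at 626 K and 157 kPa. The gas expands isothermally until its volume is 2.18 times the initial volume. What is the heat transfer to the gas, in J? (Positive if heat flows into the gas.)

12000 J

V₁ = nRT₁/P₁ = 2.96×8.314×626/157 = 98.1 L.
Isothermal: T stays 626 K; PV = const ⇒ V₂ = 214 L, P₂ = 72.0 kPa.
ΔU = 0 (ideal gas, T constant).
W = nRT ln(V₂/V₁) = 2.96×8.314×626×ln(2.18) = 12000 J.
Q = ΔU + W = 12000 J.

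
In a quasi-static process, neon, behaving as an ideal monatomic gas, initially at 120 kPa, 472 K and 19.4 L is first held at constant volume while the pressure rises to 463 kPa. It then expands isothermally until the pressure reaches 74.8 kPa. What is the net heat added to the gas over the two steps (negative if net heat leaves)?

n = P₁V₁/(RT₁) = 120×19.4/(8.314×472) = 0.593 mol.
Step 1 — Isochoric: V stays 19.4 L; P/T = const ⇒ T₂ = 1820 K, P₂ = 463 kPa.
W = 0 (no volume change).
ΔU = nCvΔT = 0.593×12.5×(1820−472) = 9980 J.
Q = ΔU = 9980 J.
State after step 1: P = 463 kPa, V = 19.4 L, T = 1820 K.
Step 2 — Isothermal: T stays 1820 K; PV = const ⇒ V₂ = 120 L, P₂ = 74.8 kPa.
ΔU = 0 (ideal gas, T constant).
W = nRT ln(V₂/V₁) = 0.593×8.314×1820×ln(6.19) = 16400 J.
Q = ΔU + W = 16400 J.
Net over both steps: W = 16400 J, Q = 26400 J, ΔU = 9980 J.

26400 J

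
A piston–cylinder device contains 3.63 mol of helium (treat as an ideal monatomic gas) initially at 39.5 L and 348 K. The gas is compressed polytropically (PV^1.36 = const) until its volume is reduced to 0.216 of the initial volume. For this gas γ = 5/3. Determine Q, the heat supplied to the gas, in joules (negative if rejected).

-9880 J

P₁ = nRT₁/V₁ = 3.63×8.314×348/39.5 = 266 kPa.
Polytropic n=1.36: T₂ = T₁(V₁/V₂)^(n−1) = 348×(4.63)^0.36 = 604 K; P₂ = P₁(V₁/V₂)^n = 2140 kPa.
W = (P₁V₁−P₂V₂)/(n−1) = (266×39.5−2140×8.53)/0.36 = -21500 J.
ΔU = nCvΔT = 3.63×12.5×(604−348) = 11600 J.
Q = ΔU + W = -9880 J.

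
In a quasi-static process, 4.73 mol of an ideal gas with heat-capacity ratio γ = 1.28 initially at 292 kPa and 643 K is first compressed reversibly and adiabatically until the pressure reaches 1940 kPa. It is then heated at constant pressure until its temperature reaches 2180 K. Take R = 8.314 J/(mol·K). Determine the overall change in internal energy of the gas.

216000 J

V₁ = nRT₁/P₁ = 4.73×8.314×643/292 = 86.6 L.
Step 1 — Adiabatic: T₂/T₁ = (P₂/P₁)^((γ−1)/γ) ⇒ T₂ = 643×(6.64)^0.219 = 973 K; V₂ = 19.7 L.
ΔU = nCvΔT = 4.73×29.7×(973−643) = 46300 J.
Q = 0 for an adiabatic process, so W = −ΔU = -46300 J.
State after step 1: P = 1940 kPa, V = 19.7 L, T = 973 K.
Step 2 — Isobaric: P stays 1940 kPa; V/T = const ⇒ T₂ = 2180 K, V₂ = 44.2 L.
W = PΔV = 1940×(44.2−19.7) kPa·L = 47500 J.
ΔU = nCvΔT = 4.73×29.7×(2180−973) = 170000 J.
Q = ΔU + W = nCpΔT = 217000 J.
Net over both steps: W = 1120 J, Q = 217000 J, ΔU = 216000 J.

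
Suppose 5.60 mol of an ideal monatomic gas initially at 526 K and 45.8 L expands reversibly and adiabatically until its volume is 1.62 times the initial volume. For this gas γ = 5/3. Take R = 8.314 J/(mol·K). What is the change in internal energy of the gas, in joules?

P₁ = nRT₁/V₁ = 5.60×8.314×526/45.8 = 535 kPa.
Adiabatic: TV^(γ−1) = const ⇒ T₂ = 526×(0.617)^0.667 = 381 K; PV^γ = const ⇒ P₂ = 239 kPa.
For an ideal gas ΔU = nCvΔT with Cv = (3/2)R = 12.5 J/(mol·K).
ΔU = 5.60×12.5×(381−526) = -10100 J.

-10100 J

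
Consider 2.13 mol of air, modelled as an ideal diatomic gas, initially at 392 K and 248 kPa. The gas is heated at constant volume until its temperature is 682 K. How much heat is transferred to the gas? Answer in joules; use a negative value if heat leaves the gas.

12800 J

V₁ = nRT₁/P₁ = 2.13×8.314×392/248 = 28.0 L.
Isochoric: V stays 28.0 L; P/T = const ⇒ T₂ = 682 K, P₂ = 431 kPa.
W = 0 (no volume change).
ΔU = nCvΔT = 2.13×20.8×(682−392) = 12800 J.
Q = ΔU = 12800 J.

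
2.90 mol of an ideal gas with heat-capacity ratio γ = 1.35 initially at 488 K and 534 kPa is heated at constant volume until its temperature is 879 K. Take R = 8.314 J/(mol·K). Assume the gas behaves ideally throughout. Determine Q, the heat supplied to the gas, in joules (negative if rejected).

26900 J

V₁ = nRT₁/P₁ = 2.90×8.314×488/534 = 22.0 L.
Isochoric: V stays 22.0 L; P/T = const ⇒ T₂ = 879 K, P₂ = 962 kPa.
W = 0 (no volume change).
ΔU = nCvΔT = 2.90×23.8×(879−488) = 26900 J.
Q = ΔU = 26900 J.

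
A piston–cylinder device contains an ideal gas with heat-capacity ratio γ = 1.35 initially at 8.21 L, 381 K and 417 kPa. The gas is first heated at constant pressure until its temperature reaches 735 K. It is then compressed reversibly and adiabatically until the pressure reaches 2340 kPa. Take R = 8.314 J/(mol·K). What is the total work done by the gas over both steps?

n = P₁V₁/(RT₁) = 417×8.21/(8.314×381) = 1.08 mol.
Step 1 — Isobaric: P stays 417 kPa; V/T = const ⇒ T₂ = 735 K, V₂ = 15.8 L.
W = PΔV = 417×(15.8−8.21) kPa·L = 3180 J.
ΔU = nCvΔT = 1.08×23.8×(735−381) = 9090 J.
Q = ΔU + W = nCpΔT = 12300 J.
State after step 1: P = 417 kPa, V = 15.8 L, T = 735 K.
Step 2 — Adiabatic: T₂/T₁ = (P₂/P₁)^((γ−1)/γ) ⇒ T₂ = 735×(5.61)^0.259 = 1150 K; V₂ = 4.41 L.
ΔU = nCvΔT = 1.08×23.8×(1150−735) = 10600 J.
Q = 0 for an adiabatic process, so W = −ΔU = -10600 J.
Net over both steps: W = -7460 J, Q = 12300 J, ΔU = 19700 J.

-7460 J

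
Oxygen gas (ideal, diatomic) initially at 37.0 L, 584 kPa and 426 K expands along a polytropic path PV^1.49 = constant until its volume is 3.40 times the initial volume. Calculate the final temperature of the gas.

234 K

Polytropic n=1.49: T₂ = T₁(V₁/V₂)^(n−1) = 426×(0.294)^0.49 = 234 K; P₂ = P₁(V₁/V₂)^n = 94.3 kPa.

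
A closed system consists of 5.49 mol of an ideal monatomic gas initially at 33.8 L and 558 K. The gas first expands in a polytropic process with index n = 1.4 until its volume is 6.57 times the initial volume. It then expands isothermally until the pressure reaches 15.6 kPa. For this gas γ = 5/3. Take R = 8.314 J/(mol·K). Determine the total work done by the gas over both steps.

P₁ = nRT₁/V₁ = 5.49×8.314×558/33.8 = 754 kPa.
Step 1 — Polytropic n=1.4: T₂ = T₁(V₁/V₂)^(n−1) = 558×(0.152)^0.40 = 263 K; P₂ = P₁(V₁/V₂)^n = 54.0 kPa.
W = (P₁V₁−P₂V₂)/(n−1) = (754×33.8−54.0×222)/0.40 = 33700 J.
ΔU = nCvΔT = 5.49×12.5×(263−558) = -20200 J.
Q = ΔU + W = 13500 J.
State after step 1: P = 54.0 kPa, V = 222 L, T = 263 K.
Step 2 — Isothermal: T stays 263 K; PV = const ⇒ V₂ = 769 L, P₂ = 15.6 kPa.
ΔU = 0 (ideal gas, T constant).
W = nRT ln(V₂/V₁) = 5.49×8.314×263×ln(3.46) = 14900 J.
Q = ΔU + W = 14900 J.
Net over both steps: W = 48600 J, Q = 28400 J, ΔU = -20200 J.

48600 J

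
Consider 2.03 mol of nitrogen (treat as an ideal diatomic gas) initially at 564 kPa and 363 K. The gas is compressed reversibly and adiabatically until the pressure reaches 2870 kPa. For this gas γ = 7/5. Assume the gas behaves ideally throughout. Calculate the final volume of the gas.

3.40 L

V₁ = nRT₁/P₁ = 2.03×8.314×363/564 = 10.9 L.
Adiabatic: T₂/T₁ = (P₂/P₁)^((γ−1)/γ) ⇒ T₂ = 363×(5.09)^0.286 = 578 K; V₂ = 3.40 L.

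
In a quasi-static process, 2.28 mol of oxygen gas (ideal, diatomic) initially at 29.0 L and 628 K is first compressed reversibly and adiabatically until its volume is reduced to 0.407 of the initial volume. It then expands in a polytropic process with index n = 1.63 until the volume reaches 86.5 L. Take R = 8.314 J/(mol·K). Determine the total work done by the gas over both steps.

6480 J

P₁ = nRT₁/V₁ = 2.28×8.314×628/29.0 = 410 kPa.
Step 1 — Adiabatic: TV^(γ−1) = const ⇒ T₂ = 628×(2.46)^0.400 = 900 K; PV^γ = const ⇒ P₂ = 1450 kPa.
ΔU = nCvΔT = 2.28×20.8×(900−628) = 12900 J.
Q = 0 for an adiabatic process, so W = −ΔU = -12900 J.
State after step 1: P = 1450 kPa, V = 11.8 L, T = 900 K.
Step 2 — Polytropic n=1.63: T₂ = T₁(V₁/V₂)^(n−1) = 900×(0.136)^0.63 = 257 K; P₂ = P₁(V₁/V₂)^n = 56.2 kPa.
W = (P₁V₁−P₂V₂)/(n−1) = (1450×11.8−56.2×86.5)/0.63 = 19400 J.
ΔU = nCvΔT = 2.28×20.8×(257−900) = -30500 J.
Q = ΔU + W = -11100 J.
Net over both steps: W = 6480 J, Q = -11100 J, ΔU = -17600 J.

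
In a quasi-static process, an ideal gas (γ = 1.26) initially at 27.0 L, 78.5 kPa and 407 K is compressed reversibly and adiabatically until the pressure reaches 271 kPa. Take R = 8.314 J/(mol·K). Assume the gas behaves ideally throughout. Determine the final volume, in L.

Adiabatic: T₂/T₁ = (P₂/P₁)^((γ−1)/γ) ⇒ T₂ = 407×(3.45)^0.206 = 526 K; V₂ = 10.1 L.

10.1 L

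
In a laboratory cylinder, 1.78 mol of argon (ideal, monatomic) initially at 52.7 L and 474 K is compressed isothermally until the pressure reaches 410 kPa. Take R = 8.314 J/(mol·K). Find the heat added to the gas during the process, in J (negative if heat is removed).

P₁ = nRT₁/V₁ = 1.78×8.314×474/52.7 = 133 kPa.
Isothermal: T stays 474 K; PV = const ⇒ V₂ = 17.1 L, P₂ = 410 kPa.
ΔU = 0 (ideal gas, T constant).
W = nRT ln(V₂/V₁) = 1.78×8.314×474×ln(0.325) = -7890 J.
Q = ΔU + W = -7890 J.

-7890 J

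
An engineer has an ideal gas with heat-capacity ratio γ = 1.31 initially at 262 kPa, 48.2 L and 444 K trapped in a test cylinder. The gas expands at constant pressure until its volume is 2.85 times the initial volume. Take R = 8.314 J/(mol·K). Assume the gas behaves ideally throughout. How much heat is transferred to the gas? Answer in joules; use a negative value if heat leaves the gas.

n = P₁V₁/(RT₁) = 262×48.2/(8.314×444) = 3.42 mol.
Isobaric: P stays 262 kPa; V/T = const ⇒ T₂ = 1270 K, V₂ = 137 L.
W = PΔV = 262×(137−48.2) kPa·L = 23400 J.
ΔU = nCvΔT = 3.42×26.8×(1270−444) = 75400 J.
Q = ΔU + W = nCpΔT = 98700 J.

98700 J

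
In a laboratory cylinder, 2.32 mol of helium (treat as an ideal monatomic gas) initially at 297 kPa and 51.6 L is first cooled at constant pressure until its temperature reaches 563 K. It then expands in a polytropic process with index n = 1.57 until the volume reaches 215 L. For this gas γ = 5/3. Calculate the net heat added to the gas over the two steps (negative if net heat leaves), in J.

-9410 J

T₁ = P₁V₁/(nR) = 297×51.6/(2.32×8.314) = 795 K.
Step 1 — Isobaric: P stays 297 kPa; V/T = const ⇒ T₂ = 563 K, V₂ = 36.6 L.
W = PΔV = 297×(36.6−51.6) kPa·L = -4470 J.
ΔU = nCvΔT = 2.32×12.5×(563−795) = -6700 J.
Q = ΔU + W = nCpΔT = -11200 J.
State after step 1: P = 297 kPa, V = 36.6 L, T = 563 K.
Step 2 — Polytropic n=1.57: T₂ = T₁(V₁/V₂)^(n−1) = 563×(0.170)^0.57 = 205 K; P₂ = P₁(V₁/V₂)^n = 18.4 kPa.
W = (P₁V₁−P₂V₂)/(n−1) = (297×36.6−18.4×215)/0.57 = 12100 J.
ΔU = nCvΔT = 2.32×12.5×(205−563) = -10400 J.
Q = ΔU + W = 1760 J.
Net over both steps: W = 7650 J, Q = -9410 J, ΔU = -17100 J.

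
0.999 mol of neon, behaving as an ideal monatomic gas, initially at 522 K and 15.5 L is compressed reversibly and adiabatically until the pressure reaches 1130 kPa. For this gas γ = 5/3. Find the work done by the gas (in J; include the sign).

-4860 J

P₁ = nRT₁/V₁ = 0.999×8.314×522/15.5 = 280 kPa.
Adiabatic: T₂/T₁ = (P₂/P₁)^((γ−1)/γ) ⇒ T₂ = 522×(4.04)^0.400 = 912 K; V₂ = 6.71 L.
ΔU = nCvΔT = 0.999×12.5×(912−522) = 4860 J.
Q = 0 for an adiabatic process, so W = −ΔU = -4860 J.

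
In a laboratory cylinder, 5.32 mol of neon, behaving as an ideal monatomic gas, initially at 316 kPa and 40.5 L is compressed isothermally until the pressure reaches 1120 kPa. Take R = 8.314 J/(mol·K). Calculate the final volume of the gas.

T₁ = P₁V₁/(nR) = 316×40.5/(5.32×8.314) = 289 K.
Isothermal: T stays 289 K; PV = const ⇒ V₂ = 11.4 L, P₂ = 1120 kPa.

11.4 L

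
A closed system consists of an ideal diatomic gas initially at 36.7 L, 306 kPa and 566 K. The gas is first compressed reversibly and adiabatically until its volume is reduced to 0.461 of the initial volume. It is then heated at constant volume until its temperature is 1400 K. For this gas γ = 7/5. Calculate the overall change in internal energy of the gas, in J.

n = P₁V₁/(RT₁) = 306×36.7/(8.314×566) = 2.39 mol.
Step 1 — Adiabatic: TV^(γ−1) = const ⇒ T₂ = 566×(2.17)^0.400 = 772 K; PV^γ = const ⇒ P₂ = 905 kPa.
ΔU = nCvΔT = 2.39×20.8×(772−566) = 10200 J.
Q = 0 for an adiabatic process, so W = −ΔU = -10200 J.
State after step 1: P = 905 kPa, V = 16.9 L, T = 772 K.
Step 2 — Isochoric: V stays 16.9 L; P/T = const ⇒ T₂ = 1400 K, P₂ = 1640 kPa.
W = 0 (no volume change).
ΔU = nCvΔT = 2.39×20.8×(1400−772) = 31200 J.
Q = ΔU = 31200 J.
Net over both steps: W = -10200 J, Q = 31200 J, ΔU = 41400 J.

41400 J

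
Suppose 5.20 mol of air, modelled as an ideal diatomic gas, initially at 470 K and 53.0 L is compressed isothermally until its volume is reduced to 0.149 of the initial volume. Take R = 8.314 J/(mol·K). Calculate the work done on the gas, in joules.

P₁ = nRT₁/V₁ = 5.20×8.314×470/53.0 = 383 kPa.
Isothermal: T stays 470 K; PV = const ⇒ V₂ = 7.90 L, P₂ = 2570 kPa.
W = nRT ln(V₂/V₁) = 5.20×8.314×470×ln(0.149) = -38700 J.
Work done on the gas = −W_by = 38700 J.

38700 J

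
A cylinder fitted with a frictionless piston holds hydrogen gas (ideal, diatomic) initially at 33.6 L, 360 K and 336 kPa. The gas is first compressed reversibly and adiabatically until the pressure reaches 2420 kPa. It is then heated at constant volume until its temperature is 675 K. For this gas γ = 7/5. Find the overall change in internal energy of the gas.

24700 J

n = P₁V₁/(RT₁) = 336×33.6/(8.314×360) = 3.77 mol.
Step 1 — Adiabatic: T₂/T₁ = (P₂/P₁)^((γ−1)/γ) ⇒ T₂ = 360×(7.20)^0.286 = 633 K; V₂ = 8.20 L.
ΔU = nCvΔT = 3.77×20.8×(633−360) = 21400 J.
Q = 0 for an adiabatic process, so W = −ΔU = -21400 J.
State after step 1: P = 2420 kPa, V = 8.20 L, T = 633 K.
Step 2 — Isochoric: V stays 8.20 L; P/T = const ⇒ T₂ = 675 K, P₂ = 2580 kPa.
W = 0 (no volume change).
ΔU = nCvΔT = 3.77×20.8×(675−633) = 3310 J.
Q = ΔU = 3310 J.
Net over both steps: W = -21400 J, Q = 3310 J, ΔU = 24700 J.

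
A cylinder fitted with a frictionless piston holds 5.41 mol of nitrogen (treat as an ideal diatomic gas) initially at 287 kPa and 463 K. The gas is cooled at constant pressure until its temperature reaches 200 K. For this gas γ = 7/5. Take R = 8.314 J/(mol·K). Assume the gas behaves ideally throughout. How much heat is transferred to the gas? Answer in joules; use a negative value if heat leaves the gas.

V₁ = nRT₁/P₁ = 5.41×8.314×463/287 = 72.6 L.
Isobaric: P stays 287 kPa; V/T = const ⇒ T₂ = 200 K, V₂ = 31.3 L.
W = PΔV = 287×(31.3−72.6) kPa·L = -11800 J.
ΔU = nCvΔT = 5.41×20.8×(200−463) = -29600 J.
Q = ΔU + W = nCpΔT = -41400 J.

-41400 J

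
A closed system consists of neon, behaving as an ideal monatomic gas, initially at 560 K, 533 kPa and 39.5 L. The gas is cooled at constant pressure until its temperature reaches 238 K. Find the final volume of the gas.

16.8 L

Isobaric: P stays 533 kPa; V/T = const ⇒ T₂ = 238 K, V₂ = 16.8 L.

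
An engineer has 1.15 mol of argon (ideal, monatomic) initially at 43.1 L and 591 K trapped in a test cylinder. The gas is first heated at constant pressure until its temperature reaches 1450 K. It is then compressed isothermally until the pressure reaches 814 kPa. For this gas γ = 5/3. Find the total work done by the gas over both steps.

P₁ = nRT₁/V₁ = 1.15×8.314×591/43.1 = 131 kPa.
Step 1 — Isobaric: P stays 131 kPa; V/T = const ⇒ T₂ = 1450 K, V₂ = 106 L.
W = PΔV = 131×(106−43.1) kPa·L = 8210 J.
ΔU = nCvΔT = 1.15×12.5×(1450−591) = 12300 J.
Q = ΔU + W = nCpΔT = 20500 J.
State after step 1: P = 131 kPa, V = 106 L, T = 1450 K.
Step 2 — Isothermal: T stays 1450 K; PV = const ⇒ V₂ = 17.0 L, P₂ = 814 kPa.
ΔU = 0 (ideal gas, T constant).
W = nRT ln(V₂/V₁) = 1.15×8.314×1450×ln(0.161) = -25300 J.
Q = ΔU + W = -25300 J.
Net over both steps: W = -17100 J, Q = -4780 J, ΔU = 12300 J.

-17100 J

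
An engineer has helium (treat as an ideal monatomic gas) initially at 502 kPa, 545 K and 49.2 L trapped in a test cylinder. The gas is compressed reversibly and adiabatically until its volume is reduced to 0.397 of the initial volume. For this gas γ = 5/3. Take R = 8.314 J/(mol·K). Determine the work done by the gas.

-31500 J

n = P₁V₁/(RT₁) = 502×49.2/(8.314×545) = 5.45 mol.
Adiabatic: TV^(γ−1) = const ⇒ T₂ = 545×(2.52)^0.667 = 1010 K; PV^γ = const ⇒ P₂ = 2340 kPa.
ΔU = nCvΔT = 5.45×12.5×(1010−545) = 31500 J.
Q = 0 for an adiabatic process, so W = −ΔU = -31500 J.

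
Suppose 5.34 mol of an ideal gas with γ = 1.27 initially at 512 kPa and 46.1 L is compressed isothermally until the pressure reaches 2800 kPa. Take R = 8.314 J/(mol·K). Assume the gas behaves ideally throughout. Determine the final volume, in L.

T₁ = P₁V₁/(nR) = 512×46.1/(5.34×8.314) = 532 K.
Isothermal: T stays 532 K; PV = const ⇒ V₂ = 8.43 L, P₂ = 2800 kPa.

8.43 L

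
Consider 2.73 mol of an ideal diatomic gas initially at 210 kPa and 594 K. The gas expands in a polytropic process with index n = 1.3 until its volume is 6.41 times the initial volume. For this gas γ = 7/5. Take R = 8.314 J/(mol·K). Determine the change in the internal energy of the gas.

-14400 J

V₁ = nRT₁/P₁ = 2.73×8.314×594/210 = 64.2 L.
Polytropic n=1.3: T₂ = T₁(V₁/V₂)^(n−1) = 594×(0.156)^0.30 = 340 K; P₂ = P₁(V₁/V₂)^n = 18.8 kPa.
For an ideal gas ΔU = nCvΔT with Cv = (5/2)R = 20.8 J/(mol·K).
ΔU = 2.73×20.8×(340−594) = -14400 J.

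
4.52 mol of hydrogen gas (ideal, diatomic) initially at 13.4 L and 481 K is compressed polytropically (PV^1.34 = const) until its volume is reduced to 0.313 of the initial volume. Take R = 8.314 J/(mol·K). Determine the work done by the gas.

P₁ = nRT₁/V₁ = 4.52×8.314×481/13.4 = 1350 kPa.
Polytropic n=1.34: T₂ = T₁(V₁/V₂)^(n−1) = 481×(3.19)^0.34 = 714 K; P₂ = P₁(V₁/V₂)^n = 6400 kPa.
W = (P₁V₁−P₂V₂)/(n−1) = (1350×13.4−6400×4.19)/0.34 = -25700 J.

-25700 J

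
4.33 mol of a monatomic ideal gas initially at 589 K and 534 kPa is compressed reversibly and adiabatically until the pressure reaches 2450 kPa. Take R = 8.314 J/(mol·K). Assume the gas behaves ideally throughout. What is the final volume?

V₁ = nRT₁/P₁ = 4.33×8.314×589/534 = 39.7 L.
Adiabatic: T₂/T₁ = (P₂/P₁)^((γ−1)/γ) ⇒ T₂ = 589×(4.59)^0.400 = 1080 K; V₂ = 15.9 L.

15.9 L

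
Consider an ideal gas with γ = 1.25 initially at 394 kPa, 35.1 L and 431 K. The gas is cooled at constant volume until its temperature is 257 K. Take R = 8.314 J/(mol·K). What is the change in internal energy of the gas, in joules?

-22300 J

n = P₁V₁/(RT₁) = 394×35.1/(8.314×431) = 3.86 mol.
Isochoric: V stays 35.1 L; P/T = const ⇒ T₂ = 257 K, P₂ = 235 kPa.
For an ideal gas ΔU = nCvΔT with Cv = R/(γ−1) = 33.3 J/(mol·K).
ΔU = 3.86×33.3×(257−431) = -22300 J.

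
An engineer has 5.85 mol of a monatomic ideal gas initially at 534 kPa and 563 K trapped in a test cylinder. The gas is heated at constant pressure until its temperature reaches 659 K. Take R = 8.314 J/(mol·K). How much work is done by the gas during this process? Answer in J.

4670 J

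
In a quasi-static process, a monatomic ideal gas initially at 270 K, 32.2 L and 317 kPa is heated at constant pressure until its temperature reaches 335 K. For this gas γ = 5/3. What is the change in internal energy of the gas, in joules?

3690 J

n = P₁V₁/(RT₁) = 317×32.2/(8.314×270) = 4.55 mol.
Isobaric: P stays 317 kPa; V/T = const ⇒ T₂ = 335 K, V₂ = 40.0 L.
For an ideal gas ΔU = nCvΔT with Cv = (3/2)R = 12.5 J/(mol·K).
ΔU = 4.55×12.5×(335−270) = 3690 J.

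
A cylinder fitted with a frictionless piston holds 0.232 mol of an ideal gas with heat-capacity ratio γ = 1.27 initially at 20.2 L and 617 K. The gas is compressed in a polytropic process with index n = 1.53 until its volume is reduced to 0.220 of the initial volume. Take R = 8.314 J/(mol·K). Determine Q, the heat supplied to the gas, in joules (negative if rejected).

P₁ = nRT₁/V₁ = 0.232×8.314×617/20.2 = 58.9 kPa.
Polytropic n=1.53: T₂ = T₁(V₁/V₂)^(n−1) = 617×(4.55)^0.53 = 1380 K; P₂ = P₁(V₁/V₂)^n = 597 kPa.
W = (P₁V₁−P₂V₂)/(n−1) = (58.9×20.2−597×4.44)/0.53 = -2760 J.
ΔU = nCvΔT = 0.232×30.8×(1380−617) = 5430 J.
Q = ΔU + W = 2660 J.

2660 J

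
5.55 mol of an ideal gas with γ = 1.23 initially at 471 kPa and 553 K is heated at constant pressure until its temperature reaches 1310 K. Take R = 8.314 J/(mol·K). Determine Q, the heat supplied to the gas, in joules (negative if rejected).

V₁ = nRT₁/P₁ = 5.55×8.314×553/471 = 54.2 L.
Isobaric: P stays 471 kPa; V/T = const ⇒ T₂ = 1310 K, V₂ = 128 L.
W = PΔV = 471×(128−54.2) kPa·L = 34900 J.
ΔU = nCvΔT = 5.55×36.1×(1310−553) = 152000 J.
Q = ΔU + W = nCpΔT = 187000 J.

187000 J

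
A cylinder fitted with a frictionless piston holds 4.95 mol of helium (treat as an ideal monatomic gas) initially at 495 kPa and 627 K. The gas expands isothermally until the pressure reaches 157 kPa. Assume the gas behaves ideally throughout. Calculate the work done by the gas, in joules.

29600 J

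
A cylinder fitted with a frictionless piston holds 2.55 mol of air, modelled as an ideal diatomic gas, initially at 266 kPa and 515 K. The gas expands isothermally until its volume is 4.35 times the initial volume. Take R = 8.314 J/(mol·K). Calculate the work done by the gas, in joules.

16100 J

V₁ = nRT₁/P₁ = 2.55×8.314×515/266 = 41.0 L.
Isothermal: T stays 515 K; PV = const ⇒ V₂ = 179 L, P₂ = 61.1 kPa.
W = nRT ln(V₂/V₁) = 2.55×8.314×515×ln(4.35) = 16100 J.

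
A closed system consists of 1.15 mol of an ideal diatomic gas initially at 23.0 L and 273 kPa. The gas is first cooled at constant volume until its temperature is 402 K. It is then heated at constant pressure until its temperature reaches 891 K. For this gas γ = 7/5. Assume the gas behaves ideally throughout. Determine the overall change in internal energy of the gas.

5600 J

T₁ = P₁V₁/(nR) = 273×23.0/(1.15×8.314) = 657 K.
Step 1 — Isochoric: V stays 23.0 L; P/T = const ⇒ T₂ = 402 K, P₂ = 167 kPa.
W = 0 (no volume change).
ΔU = nCvΔT = 1.15×20.8×(402−657) = -6090 J.
Q = ΔU = -6090 J.
State after step 1: P = 167 kPa, V = 23.0 L, T = 402 K.
Step 2 — Isobaric: P stays 167 kPa; V/T = const ⇒ T₂ = 891 K, V₂ = 51.0 L.
W = PΔV = 167×(51.0−23.0) kPa·L = 4680 J.
ΔU = nCvΔT = 1.15×20.8×(891−402) = 11700 J.
Q = ΔU + W = nCpΔT = 16400 J.
Net over both steps: W = 4680 J, Q = 10300 J, ΔU = 5600 J.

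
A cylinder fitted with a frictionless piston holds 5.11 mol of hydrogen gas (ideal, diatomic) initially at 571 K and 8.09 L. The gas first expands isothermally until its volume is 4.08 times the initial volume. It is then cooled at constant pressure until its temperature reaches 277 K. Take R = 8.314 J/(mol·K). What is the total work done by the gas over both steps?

21600 J

P₁ = nRT₁/V₁ = 5.11×8.314×571/8.09 = 3000 kPa.
Step 1 — Isothermal: T stays 571 K; PV = const ⇒ V₂ = 33.0 L, P₂ = 735 kPa.
ΔU = 0 (ideal gas, T constant).
W = nRT ln(V₂/V₁) = 5.11×8.314×571×ln(4.08) = 34100 J.
Q = ΔU + W = 34100 J.
State after step 1: P = 735 kPa, V = 33.0 L, T = 571 K.
Step 2 — Isobaric: P stays 735 kPa; V/T = const ⇒ T₂ = 277 K, V₂ = 16.0 L.
W = PΔV = 735×(16.0−33.0) kPa·L = -12500 J.
ΔU = nCvΔT = 5.11×20.8×(277−571) = -31200 J.
Q = ΔU + W = nCpΔT = -43700 J.
Net over both steps: W = 21600 J, Q = -9610 J, ΔU = -31200 J.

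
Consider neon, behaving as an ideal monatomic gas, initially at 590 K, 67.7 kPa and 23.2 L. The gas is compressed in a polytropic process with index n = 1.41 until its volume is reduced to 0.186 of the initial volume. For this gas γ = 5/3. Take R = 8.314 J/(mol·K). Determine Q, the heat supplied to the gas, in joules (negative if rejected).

-1460 J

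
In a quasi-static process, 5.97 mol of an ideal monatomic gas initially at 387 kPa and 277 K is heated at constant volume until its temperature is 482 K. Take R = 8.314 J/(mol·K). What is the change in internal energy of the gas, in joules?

V₁ = nRT₁/P₁ = 5.97×8.314×277/387 = 35.5 L.
Isochoric: V stays 35.5 L; P/T = const ⇒ T₂ = 482 K, P₂ = 673 kPa.
For an ideal gas ΔU = nCvΔT with Cv = (3/2)R = 12.5 J/(mol·K).
ΔU = 5.97×12.5×(482−277) = 15300 J.

15300 J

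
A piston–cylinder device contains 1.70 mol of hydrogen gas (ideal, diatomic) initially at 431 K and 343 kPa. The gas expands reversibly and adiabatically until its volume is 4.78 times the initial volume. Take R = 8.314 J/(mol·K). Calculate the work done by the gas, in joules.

V₁ = nRT₁/P₁ = 1.70×8.314×431/343 = 17.8 L.
Adiabatic: TV^(γ−1) = const ⇒ T₂ = 431×(0.209)^0.400 = 231 K; PV^γ = const ⇒ P₂ = 38.4 kPa.
ΔU = nCvΔT = 1.70×20.8×(231−431) = -7080 J.
Q = 0 for an adiabatic process, so W = −ΔU = 7080 J.

7080 J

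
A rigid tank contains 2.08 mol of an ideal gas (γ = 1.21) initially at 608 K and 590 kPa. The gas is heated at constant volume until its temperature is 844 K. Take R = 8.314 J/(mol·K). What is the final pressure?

819 kPa

V₁ = nRT₁/P₁ = 2.08×8.314×608/590 = 17.8 L.
Isochoric: V stays 17.8 L; P/T = const ⇒ T₂ = 844 K, P₂ = 819 kPa.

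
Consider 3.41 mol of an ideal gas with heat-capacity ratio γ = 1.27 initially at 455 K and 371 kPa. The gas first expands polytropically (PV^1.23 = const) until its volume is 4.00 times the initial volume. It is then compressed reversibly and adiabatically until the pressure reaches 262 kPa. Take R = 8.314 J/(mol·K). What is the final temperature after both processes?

V₁ = nRT₁/P₁ = 3.41×8.314×455/371 = 34.8 L.
Step 1 — Polytropic n=1.23: T₂ = T₁(V₁/V₂)^(n−1) = 455×(0.250)^0.23 = 331 K; P₂ = P₁(V₁/V₂)^n = 67.4 kPa.
W = (P₁V₁−P₂V₂)/(n−1) = (371×34.8−67.4×139)/0.23 = 15300 J.
ΔU = nCvΔT = 3.41×30.8×(331−455) = -13000 J.
Q = ΔU + W = 2270 J.
State after step 1: P = 67.4 kPa, V = 139 L, T = 331 K.
Step 2 — Adiabatic: T₂/T₁ = (P₂/P₁)^((γ−1)/γ) ⇒ T₂ = 331×(3.89)^0.213 = 441 K; V₂ = 47.8 L.
ΔU = nCvΔT = 3.41×30.8×(441−331) = 11600 J.
Q = 0 for an adiabatic process, so W = −ΔU = -11600 J.
Net over both steps: W = 3690 J, Q = 2270 J, ΔU = -1430 J.

441 K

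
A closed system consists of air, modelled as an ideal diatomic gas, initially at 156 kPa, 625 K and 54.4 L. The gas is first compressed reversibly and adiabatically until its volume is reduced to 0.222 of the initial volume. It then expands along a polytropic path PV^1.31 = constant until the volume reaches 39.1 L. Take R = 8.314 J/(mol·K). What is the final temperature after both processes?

n = P₁V₁/(RT₁) = 156×54.4/(8.314×625) = 1.63 mol.
Step 1 — Adiabatic: TV^(γ−1) = const ⇒ T₂ = 625×(4.50)^0.400 = 1140 K; PV^γ = const ⇒ P₂ = 1280 kPa.
ΔU = nCvΔT = 1.63×20.8×(1140−625) = 17500 J.
Q = 0 for an adiabatic process, so W = −ΔU = -17500 J.
State after step 1: P = 1280 kPa, V = 12.1 L, T = 1140 K.
Step 2 — Polytropic n=1.31: T₂ = T₁(V₁/V₂)^(n−1) = 1140×(0.309)^0.31 = 793 K; P₂ = P₁(V₁/V₂)^n = 275 kPa.
W = (P₁V₁−P₂V₂)/(n−1) = (1280×12.1−275×39.1)/0.31 = 15300 J.
ΔU = nCvΔT = 1.63×20.8×(793−1140) = -11800 J.
Q = ΔU + W = 3430 J.
Net over both steps: W = -2260 J, Q = 3430 J, ΔU = 5700 J.

793 K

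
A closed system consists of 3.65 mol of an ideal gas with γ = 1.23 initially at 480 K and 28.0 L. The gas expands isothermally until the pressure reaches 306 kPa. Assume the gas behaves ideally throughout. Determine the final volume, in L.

P₁ = nRT₁/V₁ = 3.65×8.314×480/28.0 = 520 kPa.
Isothermal: T stays 480 K; PV = const ⇒ V₂ = 47.6 L, P₂ = 306 kPa.

47.6 L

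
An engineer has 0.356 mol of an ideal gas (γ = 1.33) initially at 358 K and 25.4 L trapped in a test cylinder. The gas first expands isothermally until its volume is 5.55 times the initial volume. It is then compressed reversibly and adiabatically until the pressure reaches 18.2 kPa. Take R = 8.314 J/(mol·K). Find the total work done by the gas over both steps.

P₁ = nRT₁/V₁ = 0.356×8.314×358/25.4 = 41.7 kPa.
Step 1 — Isothermal: T stays 358 K; PV = const ⇒ V₂ = 141 L, P₂ = 7.52 kPa.
ΔU = 0 (ideal gas, T constant).
W = nRT ln(V₂/V₁) = 0.356×8.314×358×ln(5.55) = 1820 J.
Q = ΔU + W = 1820 J.
State after step 1: P = 7.52 kPa, V = 141 L, T = 358 K.
Step 2 — Adiabatic: T₂/T₁ = (P₂/P₁)^((γ−1)/γ) ⇒ T₂ = 358×(2.42)^0.248 = 446 K; V₂ = 72.5 L.
ΔU = nCvΔT = 0.356×25.2×(446−358) = 788 J.
Q = 0 for an adiabatic process, so W = −ΔU = -788 J.
Net over both steps: W = 1030 J, Q = 1820 J, ΔU = 788 J.

1030 J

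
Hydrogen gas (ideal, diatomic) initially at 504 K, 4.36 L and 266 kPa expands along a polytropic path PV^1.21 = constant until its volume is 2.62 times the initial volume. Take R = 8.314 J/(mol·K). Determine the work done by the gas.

n = P₁V₁/(RT₁) = 266×4.36/(8.314×504) = 0.277 mol.
Polytropic n=1.21: T₂ = T₁(V₁/V₂)^(n−1) = 504×(0.382)^0.21 = 412 K; P₂ = P₁(V₁/V₂)^n = 82.9 kPa.
W = (P₁V₁−P₂V₂)/(n−1) = (266×4.36−82.9×11.4)/0.21 = 1010 J.

1010 J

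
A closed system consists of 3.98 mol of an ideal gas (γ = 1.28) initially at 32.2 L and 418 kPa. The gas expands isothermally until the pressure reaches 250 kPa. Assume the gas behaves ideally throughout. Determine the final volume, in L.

T₁ = P₁V₁/(nR) = 418×32.2/(3.98×8.314) = 407 K.
Isothermal: T stays 407 K; PV = const ⇒ V₂ = 53.8 L, P₂ = 250 kPa.

53.8 L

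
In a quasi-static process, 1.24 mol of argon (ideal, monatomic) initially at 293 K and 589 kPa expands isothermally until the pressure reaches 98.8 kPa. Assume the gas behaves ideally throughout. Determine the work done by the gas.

5390 J

V₁ = nRT₁/P₁ = 1.24×8.314×293/589 = 5.13 L.
Isothermal: T stays 293 K; PV = const ⇒ V₂ = 30.6 L, P₂ = 98.8 kPa.
W = nRT ln(V₂/V₁) = 1.24×8.314×293×ln(5.96) = 5390 J.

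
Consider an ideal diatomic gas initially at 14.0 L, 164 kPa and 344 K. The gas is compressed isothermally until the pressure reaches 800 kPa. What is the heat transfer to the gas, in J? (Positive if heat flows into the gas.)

-3640 J

n = P₁V₁/(RT₁) = 164×14.0/(8.314×344) = 0.803 mol.
Isothermal: T stays 344 K; PV = const ⇒ V₂ = 2.87 L, P₂ = 800 kPa.
ΔU = 0 (ideal gas, T constant).
W = nRT ln(V₂/V₁) = 0.803×8.314×344×ln(0.205) = -3640 J.
Q = ΔU + W = -3640 J.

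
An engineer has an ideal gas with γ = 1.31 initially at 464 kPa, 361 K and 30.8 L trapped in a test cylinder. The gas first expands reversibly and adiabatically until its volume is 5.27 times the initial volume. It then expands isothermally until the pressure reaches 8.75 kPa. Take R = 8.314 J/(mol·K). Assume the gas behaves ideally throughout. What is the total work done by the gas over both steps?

33900 J

n = P₁V₁/(RT₁) = 464×30.8/(8.314×361) = 4.76 mol.
Step 1 — Adiabatic: TV^(γ−1) = const ⇒ T₂ = 361×(0.190)^0.310 = 216 K; PV^γ = const ⇒ P₂ = 52.6 kPa.
ΔU = nCvΔT = 4.76×26.8×(216−361) = -18600 J.
Q = 0 for an adiabatic process, so W = −ΔU = 18600 J.
State after step 1: P = 52.6 kPa, V = 162 L, T = 216 K.
Step 2 — Isothermal: T stays 216 K; PV = const ⇒ V₂ = 976 L, P₂ = 8.75 kPa.
ΔU = 0 (ideal gas, T constant).
W = nRT ln(V₂/V₁) = 4.76×8.314×216×ln(6.01) = 15300 J.
Q = ΔU + W = 15300 J.
Net over both steps: W = 33900 J, Q = 15300 J, ΔU = -18600 J.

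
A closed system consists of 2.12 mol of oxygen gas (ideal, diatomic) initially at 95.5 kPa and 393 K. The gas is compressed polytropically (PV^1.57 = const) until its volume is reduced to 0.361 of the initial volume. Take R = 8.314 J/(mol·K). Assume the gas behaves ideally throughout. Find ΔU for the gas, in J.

V₁ = nRT₁/P₁ = 2.12×8.314×393/95.5 = 72.5 L.
Polytropic n=1.57: T₂ = T₁(V₁/V₂)^(n−1) = 393×(2.77)^0.57 = 702 K; P₂ = P₁(V₁/V₂)^n = 473 kPa.
For an ideal gas ΔU = nCvΔT with Cv = (5/2)R = 20.8 J/(mol·K).
ΔU = 2.12×20.8×(702−393) = 13600 J.

13600 J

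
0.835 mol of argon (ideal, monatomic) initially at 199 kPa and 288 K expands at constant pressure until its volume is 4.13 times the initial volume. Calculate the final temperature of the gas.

1190 K

V₁ = nRT₁/P₁ = 0.835×8.314×288/199 = 10.0 L.
Isobaric: P stays 199 kPa; V/T = const ⇒ T₂ = 1190 K, V₂ = 41.5 L.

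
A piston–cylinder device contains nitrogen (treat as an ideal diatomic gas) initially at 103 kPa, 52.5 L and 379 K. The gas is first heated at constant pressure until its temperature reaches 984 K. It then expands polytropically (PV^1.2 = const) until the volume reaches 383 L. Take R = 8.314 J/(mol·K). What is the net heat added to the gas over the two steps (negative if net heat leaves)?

36800 J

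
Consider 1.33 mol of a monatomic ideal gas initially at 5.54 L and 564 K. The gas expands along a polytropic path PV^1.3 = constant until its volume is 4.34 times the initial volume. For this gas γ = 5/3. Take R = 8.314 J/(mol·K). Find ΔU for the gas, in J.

P₁ = nRT₁/V₁ = 1.33×8.314×564/5.54 = 1130 kPa.
Polytropic n=1.3: T₂ = T₁(V₁/V₂)^(n−1) = 564×(0.230)^0.30 = 363 K; P₂ = P₁(V₁/V₂)^n = 167 kPa.
For an ideal gas ΔU = nCvΔT with Cv = (3/2)R = 12.5 J/(mol·K).
ΔU = 1.33×12.5×(363−564) = -3330 J.

-3330 J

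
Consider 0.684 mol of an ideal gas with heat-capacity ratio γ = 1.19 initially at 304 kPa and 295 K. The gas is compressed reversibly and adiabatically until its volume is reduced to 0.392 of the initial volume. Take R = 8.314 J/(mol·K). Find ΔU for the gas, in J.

1720 J

V₁ = nRT₁/P₁ = 0.684×8.314×295/304 = 5.52 L.
Adiabatic: TV^(γ−1) = const ⇒ T₂ = 295×(2.55)^0.190 = 352 K; PV^γ = const ⇒ P₂ = 927 kPa.
For an ideal gas ΔU = nCvΔT with Cv = R/(γ−1) = 43.8 J/(mol·K).
ΔU = 0.684×43.8×(352−295) = 1720 J.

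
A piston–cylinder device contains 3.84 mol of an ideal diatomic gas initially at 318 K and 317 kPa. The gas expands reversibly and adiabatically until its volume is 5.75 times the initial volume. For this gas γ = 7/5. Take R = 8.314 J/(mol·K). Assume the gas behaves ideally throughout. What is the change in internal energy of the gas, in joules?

V₁ = nRT₁/P₁ = 3.84×8.314×318/317 = 32.0 L.
Adiabatic: TV^(γ−1) = const ⇒ T₂ = 318×(0.174)^0.400 = 158 K; PV^γ = const ⇒ P₂ = 27.4 kPa.
For an ideal gas ΔU = nCvΔT with Cv = (5/2)R = 20.8 J/(mol·K).
ΔU = 3.84×20.8×(158−318) = -12800 J.

-12800 J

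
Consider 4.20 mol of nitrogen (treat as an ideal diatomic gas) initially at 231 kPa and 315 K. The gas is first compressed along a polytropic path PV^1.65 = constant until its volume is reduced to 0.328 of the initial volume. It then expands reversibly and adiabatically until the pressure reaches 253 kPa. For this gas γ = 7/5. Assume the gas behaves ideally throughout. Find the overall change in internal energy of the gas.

6940 J

V₁ = nRT₁/P₁ = 4.20×8.314×315/231 = 47.6 L.
Step 1 — Polytropic n=1.65: T₂ = T₁(V₁/V₂)^(n−1) = 315×(3.05)^0.65 = 650 K; P₂ = P₁(V₁/V₂)^n = 1450 kPa.
W = (P₁V₁−P₂V₂)/(n−1) = (231×47.6−1450×15.6)/0.65 = -18000 J.
ΔU = nCvΔT = 4.20×20.8×(650−315) = 29300 J.
Q = ΔU + W = 11300 J.
State after step 1: P = 1450 kPa, V = 15.6 L, T = 650 K.
Step 2 — Adiabatic: T₂/T₁ = (P₂/P₁)^((γ−1)/γ) ⇒ T₂ = 650×(0.174)^0.286 = 395 K; V₂ = 54.4 L.
ΔU = nCvΔT = 4.20×20.8×(395−650) = -22300 J.
Q = 0 for an adiabatic process, so W = −ΔU = 22300 J.
Net over both steps: W = 4310 J, Q = 11300 J, ΔU = 6940 J.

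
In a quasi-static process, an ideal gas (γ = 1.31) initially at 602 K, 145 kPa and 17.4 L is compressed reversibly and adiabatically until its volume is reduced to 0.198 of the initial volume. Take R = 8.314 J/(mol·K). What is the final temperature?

995 K

Adiabatic: TV^(γ−1) = const ⇒ T₂ = 602×(5.05)^0.310 = 995 K; PV^γ = const ⇒ P₂ = 1210 kPa.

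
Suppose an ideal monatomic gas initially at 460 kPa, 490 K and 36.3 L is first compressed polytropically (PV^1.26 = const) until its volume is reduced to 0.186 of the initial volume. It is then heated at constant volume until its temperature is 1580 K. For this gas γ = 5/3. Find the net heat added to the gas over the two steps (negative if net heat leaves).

n = P₁V₁/(RT₁) = 460×36.3/(8.314×490) = 4.10 mol.
Step 1 — Polytropic n=1.26: T₂ = T₁(V₁/V₂)^(n−1) = 490×(5.38)^0.26 = 759 K; P₂ = P₁(V₁/V₂)^n = 3830 kPa.
W = (P₁V₁−P₂V₂)/(n−1) = (460×36.3−3830×6.75)/0.26 = -35200 J.
ΔU = nCvΔT = 4.10×12.5×(759−490) = 13700 J.
Q = ΔU + W = -21500 J.
State after step 1: P = 3830 kPa, V = 6.75 L, T = 759 K.
Step 2 — Isochoric: V stays 6.75 L; P/T = const ⇒ T₂ = 1580 K, P₂ = 7970 kPa.
W = 0 (no volume change).
ΔU = nCvΔT = 4.10×12.5×(1580−759) = 42000 J.
Q = ΔU = 42000 J.
Net over both steps: W = -35200 J, Q = 20500 J, ΔU = 55700 J.

20500 J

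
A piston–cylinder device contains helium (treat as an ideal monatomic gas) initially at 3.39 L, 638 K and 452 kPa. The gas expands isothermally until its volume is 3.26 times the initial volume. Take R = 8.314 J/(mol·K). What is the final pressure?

Isothermal: T stays 638 K; PV = const ⇒ V₂ = 11.1 L, P₂ = 139 kPa.

139 kPa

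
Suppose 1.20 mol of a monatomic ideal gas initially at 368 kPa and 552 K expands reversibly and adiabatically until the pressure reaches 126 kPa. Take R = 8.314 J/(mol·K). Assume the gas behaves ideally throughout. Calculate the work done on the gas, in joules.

V₁ = nRT₁/P₁ = 1.20×8.314×552/368 = 15.0 L.
Adiabatic: T₂/T₁ = (P₂/P₁)^((γ−1)/γ) ⇒ T₂ = 552×(0.342)^0.400 = 360 K; V₂ = 28.5 L.
ΔU = nCvΔT = 1.20×12.5×(360−552) = -2880 J.
Q = 0 for an adiabatic process, so W = −ΔU = 2880 J.
Work done on the gas = −W_by = -2880 J.

-2880 J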